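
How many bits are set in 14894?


0b11101000101110 has 8 set bits

8


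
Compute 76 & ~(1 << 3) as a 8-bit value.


76 & ~(1 << 3) = 68

68


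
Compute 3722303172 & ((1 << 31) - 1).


3722303172 & 2147483647 = 1574819524

1574819524


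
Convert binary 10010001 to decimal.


10010001 in decimal = 145

145


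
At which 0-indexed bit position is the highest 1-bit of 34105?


0b1000010100111001. Highest set bit at position 15

15


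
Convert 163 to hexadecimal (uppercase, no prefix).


163 = A3 hex

A3


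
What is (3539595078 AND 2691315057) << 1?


Step 1: 3539595078 & 2691315057 = 2154308928
Step 2: 2154308928 << 1 = 4308617856

4308617856


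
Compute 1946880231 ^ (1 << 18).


1946880231 ^ (1 << 18) = 1946880231 ^ 262144 = 1947142375

1947142375


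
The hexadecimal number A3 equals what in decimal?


A3 hex = 163 decimal

163


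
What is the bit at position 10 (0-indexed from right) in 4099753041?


0b11110100010111010100010001010001, position 10 = 1

1


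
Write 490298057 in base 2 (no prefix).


490298057 = 11101001110010101101011001001 in binary

11101001110010101101011001001


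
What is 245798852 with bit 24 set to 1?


245798852 | (1 << 24) = 245798852 | 16777216 = 262576068

262576068


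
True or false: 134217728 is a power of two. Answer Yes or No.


0b1000000000000000000000000000. Only one bit set => Yes

Yes


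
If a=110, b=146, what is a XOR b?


110 ^ 146 = 252

252


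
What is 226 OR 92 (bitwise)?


0b11100010 | 0b1011100 = 0b11111110 = 254

254


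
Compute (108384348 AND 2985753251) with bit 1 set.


Step 1: 108384348 & 2985753251 = 7655424
Step 2: 7655424 | (1 << 1) = 7655424 | 2 = 7655426

7655426


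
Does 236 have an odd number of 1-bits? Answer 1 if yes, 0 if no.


0b11101100 has 5 ones => parity 1

1


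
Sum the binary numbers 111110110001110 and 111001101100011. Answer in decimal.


111110110001110 + 111001101100011 = 1111000011110001 = 61681

61681


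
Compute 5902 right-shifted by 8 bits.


0b1011100001110 >> 8 = 0b10111 = 23

23


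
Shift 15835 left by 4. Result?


0b11110111011011 << 4 = 0b111101110110110000 = 253360

253360


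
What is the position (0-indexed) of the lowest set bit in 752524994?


0b101100110110101001111011000010. Lowest set bit at position 1

1


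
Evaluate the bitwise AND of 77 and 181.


0b1001101 & 0b10110101 = 0b101 = 5

5


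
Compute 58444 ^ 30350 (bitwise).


0b1110010001001100 ^ 0b111011010001110 = 0b1001001011000010 = 37570

37570


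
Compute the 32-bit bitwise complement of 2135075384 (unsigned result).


~0b1111111010000101010101000111000 = 0b10000000101111010101010111000111 = 2159891911 (32-bit unsigned)

2159891911


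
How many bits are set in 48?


0b110000 has 2 set bits

2


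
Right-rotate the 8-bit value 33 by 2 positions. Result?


Rotate 0b100001 right by 2 (8-bit) = 0b1001000 = 72

72


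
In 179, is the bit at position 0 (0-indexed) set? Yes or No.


0b10110011, bit 0 = 1. Yes

Yes


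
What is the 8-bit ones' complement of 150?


150 ^ 255 = 105

105


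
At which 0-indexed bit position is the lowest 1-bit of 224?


0b11100000. Lowest set bit at position 5

5


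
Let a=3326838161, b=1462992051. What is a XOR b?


3326838161 ^ 1462992051 = 2440624418

2440624418


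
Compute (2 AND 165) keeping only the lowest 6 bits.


Step 1: 2 & 165 = 0
Step 2: 0 & 63 = 0

0


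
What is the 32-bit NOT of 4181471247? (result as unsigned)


~0b11111001001111000011000000001111 = 0b110110000111100111111110000 = 113496048 (32-bit unsigned)

113496048


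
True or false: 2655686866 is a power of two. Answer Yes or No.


0b10011110010010101001000011010010. Multiple bits set => No

No


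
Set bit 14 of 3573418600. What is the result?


3573418600 | (1 << 14) = 3573418600 | 16384 = 3573434984

3573434984


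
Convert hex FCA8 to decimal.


FCA8 hex = 64680 decimal

64680


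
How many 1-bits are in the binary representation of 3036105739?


0b10110100111101110100110000001011 has 17 set bits

17


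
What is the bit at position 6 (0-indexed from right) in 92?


0b1011100, position 6 = 1

1


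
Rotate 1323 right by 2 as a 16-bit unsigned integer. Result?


Rotate 0b10100101011 right by 2 (16-bit) = 0b1100000101001010 = 49482

49482


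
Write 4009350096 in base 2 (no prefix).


4009350096 = 11101110111110011101001111010000 in binary

11101110111110011101001111010000


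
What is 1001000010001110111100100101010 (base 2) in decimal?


1001000010001110111100100101010 in decimal = 1212643626

1212643626


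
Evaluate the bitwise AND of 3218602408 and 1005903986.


0b10111111110101111111100110101000 & 0b111011111101001110000001110010 = 0b111011110101001110000000100000 = 1003806752

1003806752


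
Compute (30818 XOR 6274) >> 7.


Step 1: 30818 ^ 6274 = 24800
Step 2: 24800 >> 7 = 193

193


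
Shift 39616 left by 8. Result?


0b1001101011000000 << 8 = 0b100110101100000000000000 = 10141696

10141696


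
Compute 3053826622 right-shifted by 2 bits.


0b10110110000001011011001000111110 >> 2 = 0b101101100000010110110010001111 = 763456655

763456655


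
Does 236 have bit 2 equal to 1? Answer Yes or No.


0b11101100, bit 2 = 1. Yes

Yes


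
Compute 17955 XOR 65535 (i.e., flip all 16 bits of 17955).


17955 ^ 65535 = 47580

47580


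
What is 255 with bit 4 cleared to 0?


255 & ~(1 << 4) = 239

239


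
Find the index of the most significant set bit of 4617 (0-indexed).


0b1001000001001. Highest set bit at position 12

12


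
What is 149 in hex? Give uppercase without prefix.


149 = 95 hex

95


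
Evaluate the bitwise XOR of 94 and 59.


0b1011110 ^ 0b111011 = 0b1100101 = 101

101


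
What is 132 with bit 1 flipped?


132 ^ (1 << 1) = 132 ^ 2 = 134

134


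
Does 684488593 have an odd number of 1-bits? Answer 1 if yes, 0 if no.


0b101000110011000111011110010001 has 15 ones => parity 1

1


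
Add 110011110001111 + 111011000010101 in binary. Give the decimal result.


110011110001111 + 111011000010101 = 1101110110100100 = 56740

56740


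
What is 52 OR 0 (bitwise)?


0b110100 | 0b0 = 0b110100 = 52

52


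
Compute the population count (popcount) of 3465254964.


0b11001110100010111001100000110100 has 15 set bits

15


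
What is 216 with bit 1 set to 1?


216 | (1 << 1) = 216 | 2 = 218

218


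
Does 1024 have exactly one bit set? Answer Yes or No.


0b10000000000. Only one bit set => Yes

Yes


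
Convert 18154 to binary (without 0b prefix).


18154 = 100011011101010 in binary

100011011101010


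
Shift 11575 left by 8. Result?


0b10110100110111 << 8 = 0b1011010011011100000000 = 2963200

2963200


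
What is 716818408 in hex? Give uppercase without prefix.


716818408 = 2AB9C7E8 hex

2AB9C7E8


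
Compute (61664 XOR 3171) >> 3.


Step 1: 61664 ^ 3171 = 64643
Step 2: 64643 >> 3 = 8080

8080


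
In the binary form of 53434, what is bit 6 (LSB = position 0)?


0b1101000010111010, position 6 = 0

0


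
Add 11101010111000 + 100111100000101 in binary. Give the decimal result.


11101010111000 + 100111100000101 = 1000100110111101 = 35261

35261


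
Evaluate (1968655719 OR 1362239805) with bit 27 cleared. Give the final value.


Step 1: 1968655719 | 1362239805 = 1970761087
Step 2: 1970761087 & ~(1 << 27) = 1970761087

1970761087


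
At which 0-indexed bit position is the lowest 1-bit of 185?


0b10111001. Lowest set bit at position 0

0


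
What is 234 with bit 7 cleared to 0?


234 & ~(1 << 7) = 106

106


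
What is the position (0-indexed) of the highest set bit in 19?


0b10011. Highest set bit at position 4

4


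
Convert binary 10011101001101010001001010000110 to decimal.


10011101001101010001001010000110 in decimal = 2637501062

2637501062


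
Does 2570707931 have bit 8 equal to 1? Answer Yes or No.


0b10011001001110011110001111011011, bit 8 = 1. Yes

Yes


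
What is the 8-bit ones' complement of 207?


207 ^ 255 = 48

48


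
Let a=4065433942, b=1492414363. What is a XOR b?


4065433942 ^ 1492414363 = 2863003341

2863003341


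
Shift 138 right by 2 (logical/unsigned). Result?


0b10001010 >> 2 = 0b100010 = 34

34


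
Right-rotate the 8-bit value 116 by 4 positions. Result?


Rotate 0b1110100 right by 4 (8-bit) = 0b1000111 = 71

71


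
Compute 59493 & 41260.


0b1110100001100101 & 0b1010000100101100 = 0b1010000000100100 = 40996

40996


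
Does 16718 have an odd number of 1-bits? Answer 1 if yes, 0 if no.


0b100000101001110 has 6 ones => parity 0

0


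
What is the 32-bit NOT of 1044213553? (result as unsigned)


~0b111110001111010110111100110001 = 0b11000001110000101001000011001110 = 3250753742 (32-bit unsigned)

3250753742


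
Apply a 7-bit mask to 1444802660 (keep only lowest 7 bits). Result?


1444802660 & 127 = 100

100


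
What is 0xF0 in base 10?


F0 hex = 240 decimal

240


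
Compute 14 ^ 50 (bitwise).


0b1110 ^ 0b110010 = 0b111100 = 60

60


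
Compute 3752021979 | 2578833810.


0b11011111101000110100111111011011 | 0b10011001101101011110000110010010 = 0b11011111101101111110111111011011 = 3753373659

3753373659


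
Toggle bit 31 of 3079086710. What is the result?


3079086710 ^ (1 << 31) = 3079086710 ^ 2147483648 = 931603062

931603062


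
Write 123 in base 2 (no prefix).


123 = 1111011 in binary

1111011


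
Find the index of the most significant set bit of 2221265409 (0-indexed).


0b10000100011001011101001000000001. Highest set bit at position 31

31


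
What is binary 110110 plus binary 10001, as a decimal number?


110110 + 10001 = 1000111 = 71

71


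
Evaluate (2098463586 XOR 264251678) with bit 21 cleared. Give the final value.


Step 1: 2098463586 ^ 264251678 = 1926507132
Step 2: 1926507132 & ~(1 << 21) = 1926507132

1926507132


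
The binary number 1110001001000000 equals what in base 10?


1110001001000000 in decimal = 57920

57920


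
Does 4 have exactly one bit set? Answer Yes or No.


0b100. Only one bit set => Yes

Yes


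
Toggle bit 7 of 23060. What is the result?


23060 ^ (1 << 7) = 23060 ^ 128 = 23188

23188


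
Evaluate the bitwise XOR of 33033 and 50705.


0b1000000100001001 ^ 0b1100011000010001 = 0b100011100011000 = 18200

18200


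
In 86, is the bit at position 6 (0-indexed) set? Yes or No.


0b1010110, bit 6 = 1. Yes

Yes


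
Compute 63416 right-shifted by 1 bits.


0b1111011110111000 >> 1 = 0b111101111011100 = 31708

31708


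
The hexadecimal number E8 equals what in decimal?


E8 hex = 232 decimal

232


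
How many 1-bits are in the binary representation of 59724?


0b1110100101001100 has 8 set bits

8


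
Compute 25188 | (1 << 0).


25188 | (1 << 0) = 25188 | 1 = 25189

25189


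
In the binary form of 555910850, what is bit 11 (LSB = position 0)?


0b100001001000101000011011000010, position 11 = 0

0


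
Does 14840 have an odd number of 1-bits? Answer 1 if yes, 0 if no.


0b11100111111000 has 9 ones => parity 1

1


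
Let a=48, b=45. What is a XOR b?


48 ^ 45 = 29

29


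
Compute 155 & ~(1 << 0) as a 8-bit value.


155 & ~(1 << 0) = 154

154


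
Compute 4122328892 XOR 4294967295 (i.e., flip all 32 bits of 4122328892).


4122328892 ^ 4294967295 = 172638403

172638403


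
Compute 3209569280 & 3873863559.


0b10111111010011100010010000000000 & 0b11100110111001100111011110000111 = 0b10100110010001100010010000000000 = 2789614592

2789614592


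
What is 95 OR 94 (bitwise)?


0b1011111 | 0b1011110 = 0b1011111 = 95

95


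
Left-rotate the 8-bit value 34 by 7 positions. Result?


Rotate 0b100010 left by 7 (8-bit) = 0b10001 = 17

17


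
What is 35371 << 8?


0b1000101000101011 << 8 = 0b100010100010101100000000 = 9054976

9054976


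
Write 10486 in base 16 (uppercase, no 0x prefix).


10486 = 28F6 hex

28F6


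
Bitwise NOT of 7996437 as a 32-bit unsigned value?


~0b11110100000010000010101 = 0b11111111100001011111101111101010 = 4286970858 (32-bit unsigned)

4286970858


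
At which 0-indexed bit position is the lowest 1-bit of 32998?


0b1000000011100110. Lowest set bit at position 1

1


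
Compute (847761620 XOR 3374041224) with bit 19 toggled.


Step 1: 847761620 ^ 3374041224 = 4221311068
Step 2: 4221311068 ^ (1 << 19) = 4221311068 ^ 524288 = 4220786780

4220786780


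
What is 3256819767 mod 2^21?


3256819767 & 2097151 = 2039863

2039863


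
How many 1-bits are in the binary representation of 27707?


0b110110000111011 has 9 set bits

9


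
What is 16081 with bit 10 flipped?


16081 ^ (1 << 10) = 16081 ^ 1024 = 15057

15057


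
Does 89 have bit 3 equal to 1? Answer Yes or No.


0b1011001, bit 3 = 1. Yes

Yes


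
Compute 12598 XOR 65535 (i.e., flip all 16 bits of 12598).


12598 ^ 65535 = 52937

52937


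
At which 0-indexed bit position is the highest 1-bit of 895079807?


0b110101010110011101010101111111. Highest set bit at position 29

29


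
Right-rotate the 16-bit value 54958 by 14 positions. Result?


Rotate 0b1101011010101110 right by 14 (16-bit) = 0b101101010111011 = 23227

23227


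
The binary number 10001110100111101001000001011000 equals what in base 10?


10001110100111101001000001011000 in decimal = 2392756312

2392756312


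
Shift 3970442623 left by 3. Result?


0b11101100101010000010010101111111 << 3 = 0b11101100101010000010010101111111000 = 31763540984

31763540984


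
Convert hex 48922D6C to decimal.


48922D6C hex = 1217539436 decimal

1217539436


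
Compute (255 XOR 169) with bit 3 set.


Step 1: 255 ^ 169 = 86
Step 2: 86 | (1 << 3) = 86 | 8 = 94

94


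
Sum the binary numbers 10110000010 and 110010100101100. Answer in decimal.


10110000010 + 110010100101100 = 110101010101110 = 27310

27310


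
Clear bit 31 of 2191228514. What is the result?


2191228514 & ~(1 << 31) = 43744866

43744866


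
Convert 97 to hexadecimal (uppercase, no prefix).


97 = 61 hex

61


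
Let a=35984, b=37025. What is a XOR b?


35984 ^ 37025 = 7217

7217


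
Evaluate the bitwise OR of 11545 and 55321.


0b10110100011001 | 0b1101100000011001 = 0b1111110100011001 = 64793

64793


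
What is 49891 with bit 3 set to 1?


49891 | (1 << 3) = 49891 | 8 = 49899

49899


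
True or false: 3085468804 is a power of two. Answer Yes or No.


0b10110111111010001000010010000100. Multiple bits set => No

No


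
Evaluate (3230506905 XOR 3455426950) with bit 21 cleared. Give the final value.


Step 1: 3230506905 ^ 3455426950 = 225984031
Step 2: 225984031 & ~(1 << 21) = 223886879

223886879


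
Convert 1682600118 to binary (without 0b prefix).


1682600118 = 1100100010010100111000010110110 in binary

1100100010010100111000010110110


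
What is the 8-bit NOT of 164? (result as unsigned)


~0b10100100 = 0b1011011 = 91 (8-bit unsigned)

91


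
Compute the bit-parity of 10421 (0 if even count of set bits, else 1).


0b10100010110101 has 7 ones => parity 1

1


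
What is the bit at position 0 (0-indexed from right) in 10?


0b1010, position 0 = 0

0


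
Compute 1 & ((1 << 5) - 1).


1 & 31 = 1

1


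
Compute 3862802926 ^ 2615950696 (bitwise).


0b11100110001111011011000111101110 ^ 0b10011011111011000011110101101000 = 0b1111101110100011000110010000110 = 2110884998

2110884998


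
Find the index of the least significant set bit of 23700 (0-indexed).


0b101110010010100. Lowest set bit at position 2

2


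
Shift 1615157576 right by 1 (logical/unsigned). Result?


0b1100000010001010101100101001000 >> 1 = 0b110000001000101010110010100100 = 807578788

807578788


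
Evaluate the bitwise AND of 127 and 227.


0b1111111 & 0b11100011 = 0b1100011 = 99

99


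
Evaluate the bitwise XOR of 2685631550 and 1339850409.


0b10100000000100110111110000111110 ^ 0b1001111110111000111111010101001 = 0b11101111110011110000001010010111 = 4023321239

4023321239


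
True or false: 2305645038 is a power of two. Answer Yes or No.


0b10001001011011010101100111101110. Multiple bits set => No

No


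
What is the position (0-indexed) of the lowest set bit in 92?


0b1011100. Lowest set bit at position 2

2


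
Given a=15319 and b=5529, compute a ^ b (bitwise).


15319 ^ 5529 = 11854

11854


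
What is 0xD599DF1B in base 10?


D599DF1B hex = 3583631131 decimal

3583631131


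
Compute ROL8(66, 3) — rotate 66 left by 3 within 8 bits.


Rotate 0b1000010 left by 3 (8-bit) = 0b10010 = 18

18


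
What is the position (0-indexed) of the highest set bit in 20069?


0b100111001100101. Highest set bit at position 14

14


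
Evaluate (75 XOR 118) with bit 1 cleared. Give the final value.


Step 1: 75 ^ 118 = 61
Step 2: 61 & ~(1 << 1) = 61

61


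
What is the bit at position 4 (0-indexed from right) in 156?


0b10011100, position 4 = 1

1


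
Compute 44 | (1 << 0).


44 | (1 << 0) = 44 | 1 = 45

45


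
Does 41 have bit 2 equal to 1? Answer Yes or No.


0b101001, bit 2 = 0. No

No


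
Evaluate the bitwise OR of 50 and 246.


0b110010 | 0b11110110 = 0b11110110 = 246

246


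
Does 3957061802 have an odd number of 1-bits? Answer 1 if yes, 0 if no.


0b11101011110110111111100010101010 has 21 ones => parity 1

1


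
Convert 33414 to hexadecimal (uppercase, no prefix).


33414 = 8286 hex

8286


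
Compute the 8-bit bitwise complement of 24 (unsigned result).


~0b11000 = 0b11100111 = 231 (8-bit unsigned)

231


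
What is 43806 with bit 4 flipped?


43806 ^ (1 << 4) = 43806 ^ 16 = 43790

43790


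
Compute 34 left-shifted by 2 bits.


0b100010 << 2 = 0b10001000 = 136

136


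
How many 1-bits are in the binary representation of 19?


0b10011 has 3 set bits

3


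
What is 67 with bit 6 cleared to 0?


67 & ~(1 << 6) = 3

3


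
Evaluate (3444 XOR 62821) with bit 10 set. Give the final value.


Step 1: 3444 ^ 62821 = 63505
Step 2: 63505 | (1 << 10) = 63505 | 1024 = 64529

64529


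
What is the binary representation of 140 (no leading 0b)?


140 = 10001100 in binary

10001100


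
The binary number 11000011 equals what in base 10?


11000011 in decimal = 195

195


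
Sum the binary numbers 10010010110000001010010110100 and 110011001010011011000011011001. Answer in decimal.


10010010110000001010010110100 + 110011001010011011000011011001 = 1000101100000011100010110001101 = 1166132621

1166132621


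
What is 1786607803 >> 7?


0b1101010011111010111100010111011 >> 7 = 0b110101001111101011110001 = 13957873

13957873


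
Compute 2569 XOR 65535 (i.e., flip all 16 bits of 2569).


2569 ^ 65535 = 62966

62966


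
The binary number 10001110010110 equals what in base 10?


10001110010110 in decimal = 9110

9110


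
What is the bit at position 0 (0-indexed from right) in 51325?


0b1100100001111101, position 0 = 1

1


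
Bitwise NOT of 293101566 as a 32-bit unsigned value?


~0b10001011110000101111111111110 = 0b11101110100001111010000000000001 = 4001865729 (32-bit unsigned)

4001865729


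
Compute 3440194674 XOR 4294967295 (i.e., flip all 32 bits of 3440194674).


3440194674 ^ 4294967295 = 854772621

854772621


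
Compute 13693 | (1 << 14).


13693 | (1 << 14) = 13693 | 16384 = 30077

30077


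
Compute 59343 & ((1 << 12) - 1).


59343 & 4095 = 1999

1999


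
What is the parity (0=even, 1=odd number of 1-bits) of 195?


0b11000011 has 4 ones => parity 0

0


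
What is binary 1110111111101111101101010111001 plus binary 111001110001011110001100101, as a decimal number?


1110111111101111101101010111001 + 111001110001011110001100101 = 1111111001100001001011100011110 = 2133890846

2133890846


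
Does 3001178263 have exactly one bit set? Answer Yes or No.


0b10110010111000100101100010010111. Multiple bits set => No

No


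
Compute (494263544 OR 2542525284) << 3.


Step 1: 494263544 | 2542525284 = 2684346364
Step 2: 2684346364 << 3 = 21474770912

21474770912


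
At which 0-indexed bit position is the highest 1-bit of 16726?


0b100000101010110. Highest set bit at position 14

14


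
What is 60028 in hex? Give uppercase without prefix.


60028 = EA7C hex

EA7C


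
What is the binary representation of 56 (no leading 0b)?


56 = 111000 in binary

111000


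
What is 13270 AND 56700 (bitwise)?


0b11001111010110 & 0b1101110101111100 = 0b1000101010100 = 4436

4436


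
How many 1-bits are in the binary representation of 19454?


0b100101111111110 has 11 set bits

11


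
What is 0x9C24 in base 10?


9C24 hex = 39972 decimal

39972


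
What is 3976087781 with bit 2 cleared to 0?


3976087781 & ~(1 << 2) = 3976087777

3976087777


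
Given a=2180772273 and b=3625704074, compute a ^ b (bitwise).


2180772273 ^ 3625704074 = 1507863355

1507863355


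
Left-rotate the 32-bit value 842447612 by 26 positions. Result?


Rotate 0b110010001101101011101011111100 left by 26 (32-bit) = 0b11110000110010001101101011101011 = 4039695083

4039695083


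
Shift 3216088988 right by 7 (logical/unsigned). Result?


0b10111111101100011001111110011100 >> 7 = 0b1011111110110001100111111 = 25125695

25125695


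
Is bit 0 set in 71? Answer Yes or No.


0b1000111, bit 0 = 1. Yes

Yes


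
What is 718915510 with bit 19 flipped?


718915510 ^ (1 << 19) = 718915510 ^ 524288 = 718391222

718391222


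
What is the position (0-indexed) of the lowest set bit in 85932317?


0b101000111110011100100011101. Lowest set bit at position 0

0


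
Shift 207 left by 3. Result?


0b11001111 << 3 = 0b11001111000 = 1656

1656


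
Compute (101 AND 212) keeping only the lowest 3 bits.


Step 1: 101 & 212 = 68
Step 2: 68 & 7 = 4

4


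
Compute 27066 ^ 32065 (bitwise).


0b110100110111010 ^ 0b111110101000001 = 0b1010011111011 = 5371

5371


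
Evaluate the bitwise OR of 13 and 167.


0b1101 | 0b10100111 = 0b10101111 = 175

175


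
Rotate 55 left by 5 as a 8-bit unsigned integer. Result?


Rotate 0b110111 left by 5 (8-bit) = 0b11100110 = 230

230


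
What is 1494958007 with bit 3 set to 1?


1494958007 | (1 << 3) = 1494958007 | 8 = 1494958015

1494958015


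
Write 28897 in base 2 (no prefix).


28897 = 111000011100001 in binary

111000011100001


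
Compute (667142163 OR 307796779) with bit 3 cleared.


Step 1: 667142163 | 307796779 = 937155387
Step 2: 937155387 & ~(1 << 3) = 937155379

937155379


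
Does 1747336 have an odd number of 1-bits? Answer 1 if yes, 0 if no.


0b110101010100110001000 has 9 ones => parity 1

1


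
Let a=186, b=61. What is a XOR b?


186 ^ 61 = 135

135


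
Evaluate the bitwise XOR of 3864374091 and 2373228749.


0b11100110010101011010101101001011 ^ 0b10001101011101001001100011001101 = 0b1101011001000010011001110000110 = 1797337990

1797337990


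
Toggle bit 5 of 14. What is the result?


14 ^ (1 << 5) = 14 ^ 32 = 46

46


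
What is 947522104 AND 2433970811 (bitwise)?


0b111000011110100000101000111000 & 0b10010001000100110111001001111011 = 0b10000000100100000001000111000 = 269615672

269615672


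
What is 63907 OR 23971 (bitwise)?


0b1111100110100011 | 0b101110110100011 = 0b1111110110100011 = 64931

64931


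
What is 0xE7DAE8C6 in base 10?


E7DAE8C6 hex = 3889883334 decimal

3889883334


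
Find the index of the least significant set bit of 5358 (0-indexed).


0b1010011101110. Lowest set bit at position 1

1


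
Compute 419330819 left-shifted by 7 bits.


0b11000111111100111101100000011 << 7 = 0b110001111111001111011000000110000000 = 53674344832

53674344832


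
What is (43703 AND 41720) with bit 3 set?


Step 1: 43703 & 41720 = 41648
Step 2: 41648 | (1 << 3) = 41648 | 8 = 41656

41656


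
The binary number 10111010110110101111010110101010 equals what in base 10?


10111010110110101111010110101010 in decimal = 3134911914

3134911914


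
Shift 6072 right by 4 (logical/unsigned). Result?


0b1011110111000 >> 4 = 0b101111011 = 379

379


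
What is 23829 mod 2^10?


23829 & 1023 = 277

277


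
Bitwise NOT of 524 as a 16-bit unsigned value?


~0b1000001100 = 0b1111110111110011 = 65011 (16-bit unsigned)

65011


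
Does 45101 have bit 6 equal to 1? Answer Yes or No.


0b1011000000101101, bit 6 = 0. No

No


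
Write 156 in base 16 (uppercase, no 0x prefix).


156 = 9C hex

9C


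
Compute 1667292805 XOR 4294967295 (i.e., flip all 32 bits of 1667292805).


1667292805 ^ 4294967295 = 2627674490

2627674490


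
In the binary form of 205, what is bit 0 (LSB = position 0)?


0b11001101, position 0 = 1

1


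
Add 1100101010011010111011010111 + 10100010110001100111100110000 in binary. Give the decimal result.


1100101010011010111011010111 + 10100010110001100111100110000 = 100001000000100111111000000111 = 553811463

553811463


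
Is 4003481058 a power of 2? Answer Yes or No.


0b11101110101000000100010111100010. Multiple bits set => No

No


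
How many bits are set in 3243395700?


0b11000001010100100100101001110100 has 13 set bits

13


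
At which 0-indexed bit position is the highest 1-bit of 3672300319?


0b11011010111000101101101100011111. Highest set bit at position 31

31


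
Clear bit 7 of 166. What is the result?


166 & ~(1 << 7) = 38

38


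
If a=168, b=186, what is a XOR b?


168 ^ 186 = 18

18


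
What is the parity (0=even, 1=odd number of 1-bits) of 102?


0b1100110 has 4 ones => parity 0

0


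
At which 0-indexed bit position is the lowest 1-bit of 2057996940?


0b1111010101010101000101010001100. Lowest set bit at position 2

2


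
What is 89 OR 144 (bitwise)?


0b1011001 | 0b10010000 = 0b11011001 = 217

217


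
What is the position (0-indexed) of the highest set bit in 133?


0b10000101. Highest set bit at position 7

7


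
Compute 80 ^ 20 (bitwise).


0b1010000 ^ 0b10100 = 0b1000100 = 68

68


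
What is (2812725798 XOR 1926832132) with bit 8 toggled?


Step 1: 2812725798 ^ 1926832132 = 3581930018
Step 2: 3581930018 ^ (1 << 8) = 3581930018 ^ 256 = 3581930274

3581930274


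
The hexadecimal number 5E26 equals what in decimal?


5E26 hex = 24102 decimal

24102


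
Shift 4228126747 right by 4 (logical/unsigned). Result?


0b11111100000001000001100000011011 >> 4 = 0b1111110000000100000110000001 = 264257921

264257921


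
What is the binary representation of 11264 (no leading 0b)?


11264 = 10110000000000 in binary

10110000000000


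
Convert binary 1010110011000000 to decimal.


1010110011000000 in decimal = 44224

44224


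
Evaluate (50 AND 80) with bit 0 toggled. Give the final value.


Step 1: 50 & 80 = 16
Step 2: 16 ^ (1 << 0) = 16 ^ 1 = 17

17


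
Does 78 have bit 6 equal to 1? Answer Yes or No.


0b1001110, bit 6 = 1. Yes

Yes


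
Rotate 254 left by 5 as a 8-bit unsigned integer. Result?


Rotate 0b11111110 left by 5 (8-bit) = 0b11011111 = 223

223


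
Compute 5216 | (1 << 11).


5216 | (1 << 11) = 5216 | 2048 = 7264

7264


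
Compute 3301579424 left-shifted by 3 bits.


0b11000100110010100001101010100000 << 3 = 0b11000100110010100001101010100000000 = 26412635392

26412635392


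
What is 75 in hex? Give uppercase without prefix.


75 = 4B hex

4B


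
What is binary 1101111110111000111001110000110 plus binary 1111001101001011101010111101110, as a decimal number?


1101111110111000111001110000110 + 1111001101001011101010111101110 = 11101001100000100100100101110100 = 3917629812

3917629812


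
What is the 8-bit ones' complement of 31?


31 ^ 255 = 224

224


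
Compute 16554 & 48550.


0b100000010101010 & 0b1011110110100110 = 0b10100010 = 162

162


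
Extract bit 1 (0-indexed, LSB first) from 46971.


0b1011011101111011, position 1 = 1

1


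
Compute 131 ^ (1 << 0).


131 ^ (1 << 0) = 131 ^ 1 = 130

130


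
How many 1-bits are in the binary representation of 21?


0b10101 has 3 set bits

3


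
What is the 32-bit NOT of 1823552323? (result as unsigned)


~0b1101100101100010011001101000011 = 0b10010011010011101100110010111100 = 2471414972 (32-bit unsigned)

2471414972


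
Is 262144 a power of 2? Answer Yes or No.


0b1000000000000000000. Only one bit set => Yes

Yes


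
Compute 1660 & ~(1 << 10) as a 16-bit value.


1660 & ~(1 << 10) = 636

636


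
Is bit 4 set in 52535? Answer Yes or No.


0b1100110100110111, bit 4 = 1. Yes

Yes


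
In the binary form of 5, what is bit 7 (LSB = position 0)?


0b101, position 7 = 0

0


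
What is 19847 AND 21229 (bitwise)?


0b100110110000111 & 0b101001011101101 = 0b100000010000101 = 16517

16517


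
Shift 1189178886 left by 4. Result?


0b1000110111000010110111000000110 << 4 = 0b10001101110000101101110000001100000 = 19026862176

19026862176


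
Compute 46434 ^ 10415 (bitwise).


0b1011010101100010 ^ 0b10100010101111 = 0b1001110111001101 = 40397

40397


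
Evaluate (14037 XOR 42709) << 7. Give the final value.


Step 1: 14037 ^ 42709 = 36864
Step 2: 36864 << 7 = 4718592

4718592


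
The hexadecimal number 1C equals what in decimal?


1C hex = 28 decimal

28


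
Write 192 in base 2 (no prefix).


192 = 11000000 in binary

11000000


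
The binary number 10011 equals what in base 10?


10011 in decimal = 19

19


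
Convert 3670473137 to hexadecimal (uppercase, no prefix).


3670473137 = DAC6F9B1 hex

DAC6F9B1


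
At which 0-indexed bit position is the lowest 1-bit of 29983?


0b111010100011111. Lowest set bit at position 0

0


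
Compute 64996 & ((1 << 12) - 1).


64996 & 4095 = 3556

3556


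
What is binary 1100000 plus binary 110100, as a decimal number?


1100000 + 110100 = 10010100 = 148

148


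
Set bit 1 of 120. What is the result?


120 | (1 << 1) = 120 | 2 = 122

122


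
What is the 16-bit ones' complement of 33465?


33465 ^ 65535 = 32070

32070


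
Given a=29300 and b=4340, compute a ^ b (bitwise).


29300 ^ 4340 = 25216

25216


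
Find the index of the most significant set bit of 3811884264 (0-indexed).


0b11100011001101001011110011101000. Highest set bit at position 31

31


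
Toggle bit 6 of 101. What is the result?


101 ^ (1 << 6) = 101 ^ 64 = 37

37


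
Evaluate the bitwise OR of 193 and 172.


0b11000001 | 0b10101100 = 0b11101101 = 237

237


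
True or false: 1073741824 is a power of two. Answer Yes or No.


0b1000000000000000000000000000000. Only one bit set => Yes

Yes


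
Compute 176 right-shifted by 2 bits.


0b10110000 >> 2 = 0b101100 = 44

44


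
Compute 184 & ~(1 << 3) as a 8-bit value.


184 & ~(1 << 3) = 176

176


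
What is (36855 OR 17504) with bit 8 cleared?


Step 1: 36855 | 17504 = 53239
Step 2: 53239 & ~(1 << 8) = 52983

52983


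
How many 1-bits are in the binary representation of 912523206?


0b110110011000111111111111000110 has 20 set bits

20


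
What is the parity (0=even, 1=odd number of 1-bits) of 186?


0b10111010 has 5 ones => parity 1

1


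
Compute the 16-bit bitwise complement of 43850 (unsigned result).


~0b1010101101001010 = 0b101010010110101 = 21685 (16-bit unsigned)

21685


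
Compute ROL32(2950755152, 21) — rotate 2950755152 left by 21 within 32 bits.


Rotate 0b10101111111000001111001101010000 left by 21 (32-bit) = 0b1101010000101011111110000011110 = 1779825694

1779825694


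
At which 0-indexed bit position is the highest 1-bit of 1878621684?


0b1101111111110010111110111110100. Highest set bit at position 30

30


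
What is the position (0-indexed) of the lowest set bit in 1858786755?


0b1101110110010101101010111000011. Lowest set bit at position 0

0


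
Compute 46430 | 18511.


0b1011010101011110 | 0b100100001001111 = 0b1111110101011111 = 64863

64863


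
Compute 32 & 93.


0b100000 & 0b1011101 = 0b0 = 0

0


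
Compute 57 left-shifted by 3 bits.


0b111001 << 3 = 0b111001000 = 456

456


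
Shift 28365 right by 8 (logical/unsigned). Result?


0b110111011001101 >> 8 = 0b1101110 = 110

110


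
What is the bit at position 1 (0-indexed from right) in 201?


0b11001001, position 1 = 0

0


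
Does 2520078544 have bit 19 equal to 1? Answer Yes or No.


0b10010110001101010101100011010000, bit 19 = 0. No

No


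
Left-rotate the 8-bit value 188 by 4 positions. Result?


Rotate 0b10111100 left by 4 (8-bit) = 0b11001011 = 203

203


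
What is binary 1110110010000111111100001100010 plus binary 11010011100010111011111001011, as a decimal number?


1110110010000111111100001100010 + 11010011100010111011111001011 = 10010000101101010111000000101101 = 2427809837

2427809837


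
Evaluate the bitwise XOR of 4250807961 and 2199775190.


0b11111101010111100010111010011001 ^ 0b10000011000111011110011111010110 = 0b1111110010000111100100101001111 = 2118371663

2118371663


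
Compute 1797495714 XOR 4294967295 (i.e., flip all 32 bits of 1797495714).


1797495714 ^ 4294967295 = 2497471581

2497471581


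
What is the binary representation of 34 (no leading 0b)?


34 = 100010 in binary

100010


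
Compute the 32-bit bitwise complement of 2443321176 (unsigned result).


~0b10010001101000100001111101011000 = 0b1101110010111011110000010100111 = 1851646119 (32-bit unsigned)

1851646119


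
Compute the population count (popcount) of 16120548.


0b111101011111101011100100 has 16 set bits

16


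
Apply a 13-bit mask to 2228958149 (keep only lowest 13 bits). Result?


2228958149 & 8191 = 5061

5061


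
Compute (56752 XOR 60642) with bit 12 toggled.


Step 1: 56752 ^ 60642 = 12626
Step 2: 12626 ^ (1 << 12) = 12626 ^ 4096 = 8530

8530


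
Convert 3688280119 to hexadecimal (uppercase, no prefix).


3688280119 = DBD6B037 hex

DBD6B037


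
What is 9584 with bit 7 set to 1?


9584 | (1 << 7) = 9584 | 128 = 9712

9712


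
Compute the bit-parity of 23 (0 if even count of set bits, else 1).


0b10111 has 4 ones => parity 0

0


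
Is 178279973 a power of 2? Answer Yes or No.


0b1010101000000101011000100101. Multiple bits set => No

No


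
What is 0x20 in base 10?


20 hex = 32 decimal

32


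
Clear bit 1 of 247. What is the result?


247 & ~(1 << 1) = 245

245


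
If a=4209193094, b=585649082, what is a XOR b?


4209193094 ^ 585649082 = 3624631100

3624631100


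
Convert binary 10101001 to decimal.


10101001 in decimal = 169

169


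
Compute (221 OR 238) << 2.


Step 1: 221 | 238 = 255
Step 2: 255 << 2 = 1020

1020


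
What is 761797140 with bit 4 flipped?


761797140 ^ (1 << 4) = 761797140 ^ 16 = 761797124

761797124


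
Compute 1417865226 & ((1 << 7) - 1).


1417865226 & 127 = 10

10


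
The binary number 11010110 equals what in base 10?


11010110 in decimal = 214

214


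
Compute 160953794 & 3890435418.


0b1001100101111111010111000010 & 0b11100111111000110101010101011010 = 0b1100000110101010101000010 = 25384258

25384258


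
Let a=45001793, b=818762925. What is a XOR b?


45001793 ^ 818762925 = 845412588

845412588


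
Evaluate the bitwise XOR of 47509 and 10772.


0b1011100110010101 ^ 0b10101000010100 = 0b1001001110000001 = 37761

37761


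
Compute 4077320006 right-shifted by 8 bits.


0b11110011000001101111011101000110 >> 8 = 0b111100110000011011110111 = 15927031

15927031


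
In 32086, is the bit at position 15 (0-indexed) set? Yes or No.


0b111110101010110, bit 15 = 0. No

No


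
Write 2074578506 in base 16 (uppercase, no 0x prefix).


2074578506 = 7BA78E4A hex

7BA78E4A


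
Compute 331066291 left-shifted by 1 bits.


0b10011101110111010101110110011 << 1 = 0b100111011101110101011101100110 = 662132582

662132582


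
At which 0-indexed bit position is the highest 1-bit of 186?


0b10111010. Highest set bit at position 7

7


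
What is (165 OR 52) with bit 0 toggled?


Step 1: 165 | 52 = 181
Step 2: 181 ^ (1 << 0) = 181 ^ 1 = 180

180


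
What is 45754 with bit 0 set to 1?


45754 | (1 << 0) = 45754 | 1 = 45755

45755


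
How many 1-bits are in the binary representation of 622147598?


0b100101000101010011100000001110 has 12 set bits

12


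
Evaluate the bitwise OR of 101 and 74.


0b1100101 | 0b1001010 = 0b1101111 = 111

111


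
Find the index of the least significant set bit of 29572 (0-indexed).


0b111001110000100. Lowest set bit at position 2

2


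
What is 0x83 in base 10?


83 hex = 131 decimal

131


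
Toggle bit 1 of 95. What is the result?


95 ^ (1 << 1) = 95 ^ 2 = 93

93


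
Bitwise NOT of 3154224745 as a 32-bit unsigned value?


~0b10111100000000011010011001101001 = 0b1000011111111100101100110010110 = 1140742550 (32-bit unsigned)

1140742550


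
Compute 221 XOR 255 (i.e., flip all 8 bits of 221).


221 ^ 255 = 34

34


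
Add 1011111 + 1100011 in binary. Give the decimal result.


1011111 + 1100011 = 11000010 = 194

194


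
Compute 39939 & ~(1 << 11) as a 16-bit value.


39939 & ~(1 << 11) = 37891

37891


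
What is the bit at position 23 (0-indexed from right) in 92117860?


0b101011111011001101101100100, position 23 = 0

0


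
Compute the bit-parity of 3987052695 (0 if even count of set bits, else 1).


0b11101101101001011001100010010111 has 18 ones => parity 0

0


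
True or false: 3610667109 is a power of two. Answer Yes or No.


0b11010111001101100110100001100101. Multiple bits set => No

No


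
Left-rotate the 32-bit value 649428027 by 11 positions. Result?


Rotate 0b100110101101010111110000111011 left by 11 (32-bit) = 0b10101011111000011101100100110101 = 2883705141

2883705141


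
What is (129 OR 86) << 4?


Step 1: 129 | 86 = 215
Step 2: 215 << 4 = 3440

3440


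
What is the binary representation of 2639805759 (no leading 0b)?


2639805759 = 10011101010110000011110100111111 in binary

10011101010110000011110100111111


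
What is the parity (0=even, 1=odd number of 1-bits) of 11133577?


0b101010011110001010001001 has 11 ones => parity 1

1


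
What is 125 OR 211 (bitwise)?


0b1111101 | 0b11010011 = 0b11111111 = 255

255


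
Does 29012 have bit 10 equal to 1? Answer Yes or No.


0b111000101010100, bit 10 = 0. No

No


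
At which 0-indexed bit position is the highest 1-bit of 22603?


0b101100001001011. Highest set bit at position 14

14


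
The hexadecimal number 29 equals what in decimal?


29 hex = 41 decimal

41
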